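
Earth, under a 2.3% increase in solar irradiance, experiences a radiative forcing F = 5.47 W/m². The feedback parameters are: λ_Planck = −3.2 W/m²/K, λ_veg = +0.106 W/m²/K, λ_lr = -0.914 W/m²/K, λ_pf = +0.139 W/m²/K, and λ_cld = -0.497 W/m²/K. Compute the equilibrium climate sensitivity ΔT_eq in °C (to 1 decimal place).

Net feedback parameter λ = (−3.2) + (+0.106) + (-0.914) + (+0.139) + (-0.497) = -4.366 W/m²/K.
ΔT = −F/λ = −5.47/(-4.366) = 1.3 °C.

1.3 °C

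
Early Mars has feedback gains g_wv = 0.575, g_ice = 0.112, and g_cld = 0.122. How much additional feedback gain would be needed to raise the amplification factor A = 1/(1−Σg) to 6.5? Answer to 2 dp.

Current total gain = 0.809.
Target gain for A = 6.5: g* = 1 − 1/6.5 = 0.8462.
Additional gain needed = 0.8462 − 0.809 = 0.04.

0.04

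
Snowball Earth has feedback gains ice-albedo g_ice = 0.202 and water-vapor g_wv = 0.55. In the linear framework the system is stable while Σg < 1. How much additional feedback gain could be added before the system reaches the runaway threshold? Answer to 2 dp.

0.25

Current total gain = 0.202 + 0.55 = 0.752.
Margin to runaway = 1 − 0.752 = 0.25.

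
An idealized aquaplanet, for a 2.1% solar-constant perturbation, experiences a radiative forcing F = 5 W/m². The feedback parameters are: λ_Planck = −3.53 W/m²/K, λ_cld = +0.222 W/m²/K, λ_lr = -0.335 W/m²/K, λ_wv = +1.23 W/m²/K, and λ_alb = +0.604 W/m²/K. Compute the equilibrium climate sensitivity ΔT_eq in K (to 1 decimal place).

2.8 K

Net feedback parameter λ = (−3.53) + (+0.222) + (-0.335) + (+1.23) + (+0.604) = -1.809 W/m²/K.
ΔT = −F/λ = −5/(-1.809) = 2.8 K.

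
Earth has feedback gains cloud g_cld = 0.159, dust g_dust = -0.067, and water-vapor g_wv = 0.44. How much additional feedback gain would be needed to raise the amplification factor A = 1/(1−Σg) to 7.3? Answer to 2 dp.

Current total gain = 0.532.
Target gain for A = 7.3: g* = 1 − 1/7.3 = 0.863.
Additional gain needed = 0.863 − 0.532 = 0.33.

0.33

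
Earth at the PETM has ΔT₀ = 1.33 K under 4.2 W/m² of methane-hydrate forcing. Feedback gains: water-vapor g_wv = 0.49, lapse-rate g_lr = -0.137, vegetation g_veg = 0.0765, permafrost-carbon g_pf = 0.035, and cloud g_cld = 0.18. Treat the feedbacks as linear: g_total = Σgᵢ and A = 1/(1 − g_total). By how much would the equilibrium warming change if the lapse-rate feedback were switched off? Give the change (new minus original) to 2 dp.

Original: g = 0.6445, ΔT = 1.33/(1−0.6445) = 3.7412 K.
Without lapse-rate: g' = 0.7815, ΔT' = 1.33/(1−0.7815) = 6.0870 K.
Change = 6.0870 − 3.7412 = 2.35 K.

2.35 K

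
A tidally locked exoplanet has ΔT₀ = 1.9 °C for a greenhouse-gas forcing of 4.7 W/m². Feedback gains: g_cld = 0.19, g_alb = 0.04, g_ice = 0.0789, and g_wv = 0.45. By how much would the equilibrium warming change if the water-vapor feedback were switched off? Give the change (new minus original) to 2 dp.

-5.13 °C

Original: g = 0.7589, ΔT = 1.9/(1−0.7589) = 7.8805 °C.
Without water-vapor: g' = 0.3089, ΔT' = 1.9/(1−0.3089) = 2.7492 °C.
Change = 2.7492 − 7.8805 = -5.13 °C.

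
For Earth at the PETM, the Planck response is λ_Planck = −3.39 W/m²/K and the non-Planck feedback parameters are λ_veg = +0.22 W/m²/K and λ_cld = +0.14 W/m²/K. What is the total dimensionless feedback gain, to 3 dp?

Convert to gains: g_veg = 0.22/3.39 = 0.0649; g_cld = 0.14/3.39 = 0.0413.
Total gain g = 0.1062.

0.106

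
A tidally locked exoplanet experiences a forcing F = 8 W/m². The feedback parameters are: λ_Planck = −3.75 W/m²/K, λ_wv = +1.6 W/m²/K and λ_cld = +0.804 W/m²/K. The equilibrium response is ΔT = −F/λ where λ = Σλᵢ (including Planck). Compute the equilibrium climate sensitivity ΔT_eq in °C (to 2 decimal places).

Net feedback parameter λ = (−3.75) + (+1.6) + (+0.804) = -1.346 W/m²/K.
ΔT = −F/λ = −8/(-1.346) = 5.94 °C.

5.94 °C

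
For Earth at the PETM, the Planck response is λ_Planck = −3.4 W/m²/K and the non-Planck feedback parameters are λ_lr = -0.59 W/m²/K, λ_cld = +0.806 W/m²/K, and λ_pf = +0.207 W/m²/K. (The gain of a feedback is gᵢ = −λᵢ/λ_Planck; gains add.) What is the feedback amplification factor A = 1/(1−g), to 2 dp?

Convert to gains: g_lr = -0.59/3.4 = -0.1735; g_cld = 0.806/3.4 = 0.2371; g_pf = 0.207/3.4 = 0.06088.
Total gain g = 0.12448.
A = 1/(1 − 0.12448) = 1.14.

1.14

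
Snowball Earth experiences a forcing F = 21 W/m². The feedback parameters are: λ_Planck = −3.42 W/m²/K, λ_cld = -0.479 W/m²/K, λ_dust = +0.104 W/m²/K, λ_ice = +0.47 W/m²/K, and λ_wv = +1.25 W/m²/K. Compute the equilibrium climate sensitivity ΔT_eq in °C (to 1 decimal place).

Net feedback parameter λ = (−3.42) + (-0.479) + (+0.104) + (+0.47) + (+1.25) = -2.075 W/m²/K.
ΔT = −F/λ = −21/(-2.075) = 10.1 °C.

10.1 °C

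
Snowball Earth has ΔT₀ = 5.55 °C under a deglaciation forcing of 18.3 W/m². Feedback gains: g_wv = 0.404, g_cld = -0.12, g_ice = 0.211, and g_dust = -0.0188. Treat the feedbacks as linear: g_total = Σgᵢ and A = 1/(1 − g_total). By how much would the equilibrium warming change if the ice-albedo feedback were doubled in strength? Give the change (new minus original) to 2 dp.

Original: g = 0.4762, ΔT = 5.55/(1−0.4762) = 10.5956 °C.
With doubled ice-albedo: g' = 0.6872, ΔT' = 5.55/(1−0.6872) = 17.7430 °C.
Change = 17.7430 − 10.5956 = 7.15 °C.

7.15 °C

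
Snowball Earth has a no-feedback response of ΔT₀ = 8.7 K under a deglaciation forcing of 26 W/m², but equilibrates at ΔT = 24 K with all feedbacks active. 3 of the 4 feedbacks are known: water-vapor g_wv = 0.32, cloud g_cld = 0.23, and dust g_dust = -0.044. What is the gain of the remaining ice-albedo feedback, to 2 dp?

Amplification A = ΔT/ΔT₀ = 24/8.7 = 2.759.
Total gain g = 1 − 1/A = 1 − 1/2.759 = 0.6375.
Known gains sum to 0.32 + 0.23 − 0.044 = 0.506.
g_ice = 0.6375 − 0.506 = 0.13.

0.13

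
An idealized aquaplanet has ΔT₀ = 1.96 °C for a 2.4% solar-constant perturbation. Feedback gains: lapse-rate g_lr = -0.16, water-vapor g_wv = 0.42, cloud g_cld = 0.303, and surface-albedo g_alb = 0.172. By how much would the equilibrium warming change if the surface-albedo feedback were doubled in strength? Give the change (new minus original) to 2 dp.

13.68 °C

Original: g = 0.735, ΔT = 1.96/(1−0.735) = 7.3962 °C.
With doubled surface-albedo: g' = 0.907, ΔT' = 1.96/(1−0.907) = 21.0753 °C.
Change = 21.0753 − 7.3962 = 13.68 °C.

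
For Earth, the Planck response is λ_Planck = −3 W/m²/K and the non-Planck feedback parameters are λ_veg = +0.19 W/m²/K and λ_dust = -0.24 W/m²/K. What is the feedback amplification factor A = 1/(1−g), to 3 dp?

Convert to gains: g_veg = 0.19/3 = 0.06333; g_dust = -0.24/3 = -0.08.
Total gain g = -0.01667.
A = 1/(1 + 0.01667) = 0.984.

0.984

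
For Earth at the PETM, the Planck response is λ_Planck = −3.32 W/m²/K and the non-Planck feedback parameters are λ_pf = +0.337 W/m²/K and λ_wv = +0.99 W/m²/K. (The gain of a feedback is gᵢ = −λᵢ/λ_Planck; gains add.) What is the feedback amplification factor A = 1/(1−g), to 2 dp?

Convert to gains: g_pf = 0.337/3.32 = 0.1015; g_wv = 0.99/3.32 = 0.2982.
Total gain g = 0.3997.
A = 1/(1 − 0.3997) = 1.67.

1.67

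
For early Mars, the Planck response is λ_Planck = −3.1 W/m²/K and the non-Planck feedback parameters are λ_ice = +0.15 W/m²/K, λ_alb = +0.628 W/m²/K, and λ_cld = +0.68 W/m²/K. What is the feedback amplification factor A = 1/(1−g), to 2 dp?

1.89

Convert to gains: g_ice = 0.15/3.1 = 0.04839; g_alb = 0.628/3.1 = 0.2026; g_cld = 0.68/3.1 = 0.2194.
Total gain g = 0.47039.
A = 1/(1 − 0.47039) = 1.89.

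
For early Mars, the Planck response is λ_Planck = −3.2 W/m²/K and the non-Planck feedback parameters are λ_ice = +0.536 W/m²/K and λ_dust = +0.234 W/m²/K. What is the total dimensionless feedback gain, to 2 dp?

Convert to gains: g_ice = 0.536/3.2 = 0.1675; g_dust = 0.234/3.2 = 0.07312.
Total gain g = 0.24062.

0.24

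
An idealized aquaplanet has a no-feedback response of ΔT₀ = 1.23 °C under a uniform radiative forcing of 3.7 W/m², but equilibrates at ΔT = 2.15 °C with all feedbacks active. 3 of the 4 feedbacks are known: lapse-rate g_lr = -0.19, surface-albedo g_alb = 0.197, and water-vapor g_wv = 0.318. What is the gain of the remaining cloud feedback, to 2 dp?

Amplification A = ΔT/ΔT₀ = 2.15/1.23 = 1.748.
Total gain g = 1 − 1/A = 1 − 1/1.748 = 0.4279.
Known gains sum to -0.19 + 0.197 + 0.318 = 0.325.
g_cld = 0.4279 − 0.325 = 0.10.

0.10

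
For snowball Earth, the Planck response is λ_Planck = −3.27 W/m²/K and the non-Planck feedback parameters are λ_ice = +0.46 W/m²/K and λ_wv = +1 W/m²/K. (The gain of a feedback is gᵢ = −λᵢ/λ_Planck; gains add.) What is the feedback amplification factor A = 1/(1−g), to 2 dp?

Convert to gains: g_ice = 0.46/3.27 = 0.1407; g_wv = 1/3.27 = 0.3058.
Total gain g = 0.4465.
A = 1/(1 − 0.4465) = 1.81.

1.81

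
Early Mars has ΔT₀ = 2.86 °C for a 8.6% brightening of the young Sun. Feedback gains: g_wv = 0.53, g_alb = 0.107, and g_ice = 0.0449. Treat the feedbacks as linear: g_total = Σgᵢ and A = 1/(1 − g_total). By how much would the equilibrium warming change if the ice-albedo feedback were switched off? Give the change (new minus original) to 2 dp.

-1.11 °C

Original: g = 0.6819, ΔT = 2.86/(1−0.6819) = 8.9909 °C.
Without ice-albedo: g' = 0.637, ΔT' = 2.86/(1−0.637) = 7.8788 °C.
Change = 7.8788 − 8.9909 = -1.11 °C.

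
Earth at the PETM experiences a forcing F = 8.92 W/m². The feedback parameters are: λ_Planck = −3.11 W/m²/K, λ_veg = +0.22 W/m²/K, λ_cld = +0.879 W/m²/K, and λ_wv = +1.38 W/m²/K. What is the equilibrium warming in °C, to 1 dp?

Net feedback parameter λ = (−3.11) + (+0.22) + (+0.879) + (+1.38) = -0.631 W/m²/K.
ΔT = −F/λ = −8.92/(-0.631) = 14.1 °C.

14.1 °C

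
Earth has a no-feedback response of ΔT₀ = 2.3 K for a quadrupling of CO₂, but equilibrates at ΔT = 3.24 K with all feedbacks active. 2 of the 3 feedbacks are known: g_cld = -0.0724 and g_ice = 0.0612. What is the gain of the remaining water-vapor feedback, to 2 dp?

0.30

Amplification A = ΔT/ΔT₀ = 3.24/2.3 = 1.409.
Total gain g = 1 − 1/A = 1 − 1/1.409 = 0.2903.
Known gains sum to -0.0724 + 0.0612 = -0.0112.
g_wv = 0.2903 + 0.0112 = 0.30.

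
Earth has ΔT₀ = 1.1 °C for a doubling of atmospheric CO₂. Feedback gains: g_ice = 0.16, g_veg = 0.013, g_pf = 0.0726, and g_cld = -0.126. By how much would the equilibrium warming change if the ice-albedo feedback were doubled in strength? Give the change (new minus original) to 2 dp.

0.28 °C

Original: g = 0.1196, ΔT = 1.1/(1−0.1196) = 1.2494 °C.
With doubled ice-albedo: g' = 0.2796, ΔT' = 1.1/(1−0.2796) = 1.5269 °C.
Change = 1.5269 − 1.2494 = 0.28 °C.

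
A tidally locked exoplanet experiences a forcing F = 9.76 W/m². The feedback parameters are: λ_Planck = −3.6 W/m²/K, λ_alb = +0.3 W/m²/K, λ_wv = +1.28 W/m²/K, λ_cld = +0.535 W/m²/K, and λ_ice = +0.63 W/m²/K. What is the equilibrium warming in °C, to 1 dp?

11.4 °C

Net feedback parameter λ = (−3.6) + (+0.3) + (+1.28) + (+0.535) + (+0.63) = -0.855 W/m²/K.
ΔT = −F/λ = −9.76/(-0.855) = 11.4 °C.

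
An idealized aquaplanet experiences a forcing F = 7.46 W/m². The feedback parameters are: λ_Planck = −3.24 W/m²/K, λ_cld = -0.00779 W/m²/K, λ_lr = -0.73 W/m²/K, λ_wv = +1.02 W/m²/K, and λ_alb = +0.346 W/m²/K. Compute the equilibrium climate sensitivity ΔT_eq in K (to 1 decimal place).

Net feedback parameter λ = (−3.24) + (-0.00779) + (-0.73) + (+1.02) + (+0.346) = -2.61179 W/m²/K.
ΔT = −F/λ = −7.46/(-2.61179) = 2.9 K.

2.9 K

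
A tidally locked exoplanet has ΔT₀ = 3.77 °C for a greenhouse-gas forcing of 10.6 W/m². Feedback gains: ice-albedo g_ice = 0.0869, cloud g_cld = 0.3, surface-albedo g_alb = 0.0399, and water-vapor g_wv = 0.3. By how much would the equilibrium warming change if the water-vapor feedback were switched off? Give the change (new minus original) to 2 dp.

Original: g = 0.7268, ΔT = 3.77/(1−0.7268) = 13.7994 °C.
Without water-vapor: g' = 0.4268, ΔT' = 3.77/(1−0.4268) = 6.5771 °C.
Change = 6.5771 − 13.7994 = -7.22 °C.

-7.22 °C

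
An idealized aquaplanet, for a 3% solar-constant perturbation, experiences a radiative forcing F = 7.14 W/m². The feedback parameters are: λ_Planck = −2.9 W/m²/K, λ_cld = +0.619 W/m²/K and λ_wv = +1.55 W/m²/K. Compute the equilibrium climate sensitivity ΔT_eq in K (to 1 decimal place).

9.8 K

Net feedback parameter λ = (−2.9) + (+0.619) + (+1.55) = -0.731 W/m²/K.
ΔT = −F/λ = −7.14/(-0.731) = 9.8 K.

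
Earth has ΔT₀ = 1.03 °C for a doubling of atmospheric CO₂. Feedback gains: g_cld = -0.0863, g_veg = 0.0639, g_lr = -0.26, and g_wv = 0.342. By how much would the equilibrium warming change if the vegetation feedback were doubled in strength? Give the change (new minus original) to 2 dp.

Original: g = 0.0596, ΔT = 1.03/(1−0.0596) = 1.0953 °C.
With doubled vegetation: g' = 0.1235, ΔT' = 1.03/(1−0.1235) = 1.1751 °C.
Change = 1.1751 − 1.0953 = 0.08 °C.

0.08 °C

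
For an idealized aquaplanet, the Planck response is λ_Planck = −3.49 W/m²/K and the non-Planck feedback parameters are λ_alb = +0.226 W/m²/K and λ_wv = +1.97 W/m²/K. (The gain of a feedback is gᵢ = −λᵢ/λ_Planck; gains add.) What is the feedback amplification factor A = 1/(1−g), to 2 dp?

Convert to gains: g_alb = 0.226/3.49 = 0.06476; g_wv = 1.97/3.49 = 0.5645.
Total gain g = 0.62926.
A = 1/(1 − 0.62926) = 2.70.

2.70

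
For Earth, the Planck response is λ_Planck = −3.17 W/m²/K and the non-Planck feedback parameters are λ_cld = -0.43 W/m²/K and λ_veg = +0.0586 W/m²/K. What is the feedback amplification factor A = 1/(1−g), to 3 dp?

0.895

Convert to gains: g_cld = -0.43/3.17 = -0.1356; g_veg = 0.0586/3.17 = 0.01849.
Total gain g = -0.11711.
A = 1/(1 + 0.11711) = 0.895.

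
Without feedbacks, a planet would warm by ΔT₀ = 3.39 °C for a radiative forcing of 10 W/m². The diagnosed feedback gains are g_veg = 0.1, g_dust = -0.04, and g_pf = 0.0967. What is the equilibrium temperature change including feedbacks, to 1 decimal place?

4.0 °C

Total gain g = 0.1 − 0.04 + 0.0967 = 0.1567.
Amplification A = 1/(1 − 0.1567) = 1.186.
ΔT = 3.39 × 1.186 = 4.0 °C.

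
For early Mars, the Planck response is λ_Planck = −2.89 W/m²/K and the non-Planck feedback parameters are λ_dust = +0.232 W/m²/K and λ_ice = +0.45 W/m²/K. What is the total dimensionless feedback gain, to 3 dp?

0.236

Convert to gains: g_dust = 0.232/2.89 = 0.08028; g_ice = 0.45/2.89 = 0.1557.
Total gain g = 0.23598.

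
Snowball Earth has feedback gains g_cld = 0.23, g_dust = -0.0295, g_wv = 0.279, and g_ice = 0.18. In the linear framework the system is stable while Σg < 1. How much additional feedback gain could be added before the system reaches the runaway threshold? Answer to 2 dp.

0.34

Current total gain = 0.23 − 0.0295 + 0.279 + 0.18 = 0.6595.
Margin to runaway = 1 − 0.6595 = 0.34.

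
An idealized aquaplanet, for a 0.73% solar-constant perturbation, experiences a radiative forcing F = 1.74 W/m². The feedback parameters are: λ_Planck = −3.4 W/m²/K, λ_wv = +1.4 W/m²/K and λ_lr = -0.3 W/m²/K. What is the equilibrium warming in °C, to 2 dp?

Net feedback parameter λ = (−3.4) + (+1.4) + (-0.3) = -2.3 W/m²/K.
ΔT = −F/λ = −1.74/(-2.3) = 0.76 °C.

0.76 °C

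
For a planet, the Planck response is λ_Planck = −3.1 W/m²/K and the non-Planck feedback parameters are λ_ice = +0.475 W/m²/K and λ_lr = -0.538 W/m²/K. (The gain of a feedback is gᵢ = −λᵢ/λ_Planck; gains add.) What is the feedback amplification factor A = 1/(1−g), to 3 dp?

0.980

Convert to gains: g_ice = 0.475/3.1 = 0.1532; g_lr = -0.538/3.1 = -0.1735.
Total gain g = -0.0203.
A = 1/(1 + 0.0203) = 0.980.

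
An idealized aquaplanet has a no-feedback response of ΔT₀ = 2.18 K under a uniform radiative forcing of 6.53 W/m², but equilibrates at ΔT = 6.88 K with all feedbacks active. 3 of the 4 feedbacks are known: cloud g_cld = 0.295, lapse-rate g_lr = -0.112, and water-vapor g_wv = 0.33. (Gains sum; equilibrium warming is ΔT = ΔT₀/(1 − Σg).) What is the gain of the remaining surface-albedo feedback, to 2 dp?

0.17

Amplification A = ΔT/ΔT₀ = 6.88/2.18 = 3.156.
Total gain g = 1 − 1/A = 1 − 1/3.156 = 0.6831.
Known gains sum to 0.295 − 0.112 + 0.33 = 0.513.
g_alb = 0.6831 − 0.513 = 0.17.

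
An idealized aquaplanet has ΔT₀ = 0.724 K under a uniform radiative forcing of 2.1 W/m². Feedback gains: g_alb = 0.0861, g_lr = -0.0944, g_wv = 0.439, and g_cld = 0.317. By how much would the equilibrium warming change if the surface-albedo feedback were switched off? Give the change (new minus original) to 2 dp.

-0.73 K

Original: g = 0.7477, ΔT = 0.724/(1−0.7477) = 2.8696 K.
Without surface-albedo: g' = 0.6616, ΔT' = 0.724/(1−0.6616) = 2.1395 K.
Change = 2.1395 − 2.8696 = -0.73 K.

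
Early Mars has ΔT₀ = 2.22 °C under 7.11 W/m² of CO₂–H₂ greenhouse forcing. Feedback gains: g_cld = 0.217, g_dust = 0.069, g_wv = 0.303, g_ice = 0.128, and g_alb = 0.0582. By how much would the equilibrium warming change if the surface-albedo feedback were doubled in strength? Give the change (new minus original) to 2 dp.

3.45 °C

Original: g = 0.7752, ΔT = 2.22/(1−0.7752) = 9.8754 °C.
With doubled surface-albedo: g' = 0.8334, ΔT' = 2.22/(1−0.8334) = 13.3253 °C.
Change = 13.3253 − 9.8754 = 3.45 °C.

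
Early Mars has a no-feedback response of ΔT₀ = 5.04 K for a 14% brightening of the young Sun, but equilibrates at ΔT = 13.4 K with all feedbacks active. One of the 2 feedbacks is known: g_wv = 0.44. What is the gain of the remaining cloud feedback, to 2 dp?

Amplification A = ΔT/ΔT₀ = 13.4/5.04 = 2.659.
Total gain g = 1 − 1/A = 1 − 1/2.659 = 0.6239.
The known gain is 0.44.
g_cld = 0.6239 − 0.44 = 0.18.

0.18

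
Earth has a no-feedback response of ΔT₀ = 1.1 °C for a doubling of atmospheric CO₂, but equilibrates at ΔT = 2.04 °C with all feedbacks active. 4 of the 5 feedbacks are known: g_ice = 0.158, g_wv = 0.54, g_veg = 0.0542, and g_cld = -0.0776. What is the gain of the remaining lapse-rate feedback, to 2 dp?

-0.21

Amplification A = ΔT/ΔT₀ = 2.04/1.1 = 1.855.
Total gain g = 1 − 1/A = 1 − 1/1.855 = 0.4609.
Known gains sum to 0.158 + 0.54 + 0.0542 − 0.0776 = 0.6746.
g_lr = 0.4609 − 0.6746 = -0.21.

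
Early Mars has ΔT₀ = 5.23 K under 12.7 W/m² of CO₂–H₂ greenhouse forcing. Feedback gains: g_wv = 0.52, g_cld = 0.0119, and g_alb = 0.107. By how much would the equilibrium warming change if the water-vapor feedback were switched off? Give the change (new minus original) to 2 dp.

Original: g = 0.6389, ΔT = 5.23/(1−0.6389) = 14.4835 K.
Without water-vapor: g' = 0.1189, ΔT' = 5.23/(1−0.1189) = 5.9358 K.
Change = 5.9358 − 14.4835 = -8.55 K.

-8.55 K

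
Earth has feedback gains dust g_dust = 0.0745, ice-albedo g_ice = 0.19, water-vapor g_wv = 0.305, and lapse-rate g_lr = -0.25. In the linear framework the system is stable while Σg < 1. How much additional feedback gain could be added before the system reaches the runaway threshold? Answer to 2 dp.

0.68

Current total gain = 0.0745 + 0.19 + 0.305 − 0.25 = 0.3195.
Margin to runaway = 1 − 0.3195 = 0.68.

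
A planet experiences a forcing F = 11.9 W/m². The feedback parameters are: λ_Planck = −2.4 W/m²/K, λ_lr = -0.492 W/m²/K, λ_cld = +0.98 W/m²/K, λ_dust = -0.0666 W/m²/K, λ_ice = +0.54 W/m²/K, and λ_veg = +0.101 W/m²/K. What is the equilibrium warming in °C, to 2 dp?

8.90 °C

Net feedback parameter λ = (−2.4) + (-0.492) + (+0.98) + (-0.0666) + (+0.54) + (+0.101) = -1.3376 W/m²/K.
ΔT = −F/λ = −11.9/(-1.3376) = 8.90 °C.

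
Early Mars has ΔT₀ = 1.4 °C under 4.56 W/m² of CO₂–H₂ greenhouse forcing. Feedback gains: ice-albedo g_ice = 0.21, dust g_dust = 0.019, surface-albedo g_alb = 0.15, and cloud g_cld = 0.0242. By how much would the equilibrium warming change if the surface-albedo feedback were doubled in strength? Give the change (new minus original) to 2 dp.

Original: g = 0.4032, ΔT = 1.4/(1−0.4032) = 2.3458 °C.
With doubled surface-albedo: g' = 0.5532, ΔT' = 1.4/(1−0.5532) = 3.1334 °C.
Change = 3.1334 − 2.3458 = 0.79 °C.

0.79 °C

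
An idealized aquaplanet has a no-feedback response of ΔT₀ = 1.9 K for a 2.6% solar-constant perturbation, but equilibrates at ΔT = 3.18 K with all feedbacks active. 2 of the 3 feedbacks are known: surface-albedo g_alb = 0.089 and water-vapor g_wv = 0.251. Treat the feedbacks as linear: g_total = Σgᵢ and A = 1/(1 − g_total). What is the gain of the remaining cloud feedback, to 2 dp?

0.06

Amplification A = ΔT/ΔT₀ = 3.18/1.9 = 1.674.
Total gain g = 1 − 1/A = 1 − 1/1.674 = 0.4026.
Known gains sum to 0.089 + 0.251 = 0.34.
g_cld = 0.4026 − 0.34 = 0.06.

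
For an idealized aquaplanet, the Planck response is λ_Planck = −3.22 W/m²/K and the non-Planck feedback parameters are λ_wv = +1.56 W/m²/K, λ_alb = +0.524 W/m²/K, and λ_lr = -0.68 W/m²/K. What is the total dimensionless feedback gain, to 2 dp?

0.44

Convert to gains: g_wv = 1.56/3.22 = 0.4845; g_alb = 0.524/3.22 = 0.1627; g_lr = -0.68/3.22 = -0.2112.
Total gain g = 0.436.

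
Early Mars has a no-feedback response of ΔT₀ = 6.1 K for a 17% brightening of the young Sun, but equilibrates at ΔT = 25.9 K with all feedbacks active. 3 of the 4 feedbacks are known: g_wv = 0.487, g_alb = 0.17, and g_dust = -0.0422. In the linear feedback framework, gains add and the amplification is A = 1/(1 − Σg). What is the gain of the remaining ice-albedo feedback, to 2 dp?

Amplification A = ΔT/ΔT₀ = 25.9/6.1 = 4.246.
Total gain g = 1 − 1/A = 1 − 1/4.246 = 0.7645.
Known gains sum to 0.487 + 0.17 − 0.0422 = 0.6148.
g_ice = 0.7645 − 0.6148 = 0.15.

0.15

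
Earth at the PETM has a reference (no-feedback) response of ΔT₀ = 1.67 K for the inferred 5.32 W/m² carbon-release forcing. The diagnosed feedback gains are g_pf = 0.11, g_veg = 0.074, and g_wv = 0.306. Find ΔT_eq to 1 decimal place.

3.3 K

Total gain g = 0.11 + 0.074 + 0.306 = 0.49.
Amplification A = 1/(1 − 0.49) = 1.961.
ΔT = 1.67 × 1.961 = 3.3 K.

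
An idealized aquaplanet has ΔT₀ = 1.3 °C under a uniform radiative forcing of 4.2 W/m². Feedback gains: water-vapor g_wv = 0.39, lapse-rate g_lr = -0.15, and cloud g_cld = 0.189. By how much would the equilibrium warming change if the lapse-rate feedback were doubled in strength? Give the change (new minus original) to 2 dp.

Original: g = 0.429, ΔT = 1.3/(1−0.429) = 2.2767 °C.
With doubled lapse-rate: g' = 0.279, ΔT' = 1.3/(1−0.279) = 1.8031 °C.
Change = 1.8031 − 2.2767 = -0.47 °C.

-0.47 °C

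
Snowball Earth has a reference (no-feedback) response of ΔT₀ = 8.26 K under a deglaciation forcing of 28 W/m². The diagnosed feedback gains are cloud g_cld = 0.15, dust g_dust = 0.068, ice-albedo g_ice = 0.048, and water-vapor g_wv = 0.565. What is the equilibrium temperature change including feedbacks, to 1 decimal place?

Total gain g = 0.15 + 0.068 + 0.048 + 0.565 = 0.831.
Amplification A = 1/(1 − 0.831) = 5.917.
ΔT = 8.26 × 5.917 = 48.9 K.

48.9 K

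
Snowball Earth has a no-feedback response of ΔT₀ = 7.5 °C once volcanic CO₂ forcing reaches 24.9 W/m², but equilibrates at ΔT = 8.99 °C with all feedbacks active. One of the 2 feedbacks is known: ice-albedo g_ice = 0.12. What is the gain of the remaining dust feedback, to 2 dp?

Amplification A = ΔT/ΔT₀ = 8.99/7.5 = 1.199.
Total gain g = 1 − 1/A = 1 − 1/1.199 = 0.166.
The known gain is 0.12.
g_dust = 0.166 − 0.12 = 0.05.

0.05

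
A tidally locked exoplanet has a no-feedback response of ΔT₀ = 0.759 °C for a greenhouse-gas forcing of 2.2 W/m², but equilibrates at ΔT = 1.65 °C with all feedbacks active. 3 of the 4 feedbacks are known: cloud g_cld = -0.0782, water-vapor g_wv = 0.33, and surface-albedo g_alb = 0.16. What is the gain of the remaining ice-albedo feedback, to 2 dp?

0.13

Amplification A = ΔT/ΔT₀ = 1.65/0.759 = 2.174.
Total gain g = 1 − 1/A = 1 − 1/2.174 = 0.54.
Known gains sum to -0.0782 + 0.33 + 0.16 = 0.4118.
g_ice = 0.54 − 0.4118 = 0.13.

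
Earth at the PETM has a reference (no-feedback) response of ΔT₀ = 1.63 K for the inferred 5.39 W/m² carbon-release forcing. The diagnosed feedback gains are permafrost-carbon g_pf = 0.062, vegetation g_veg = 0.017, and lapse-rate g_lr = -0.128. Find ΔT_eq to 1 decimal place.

1.6 K

Total gain g = 0.062 + 0.017 − 0.128 = -0.049.
Amplification A = 1/(1 + 0.049) = 0.9533.
ΔT = 1.63 × 0.9533 = 1.6 K.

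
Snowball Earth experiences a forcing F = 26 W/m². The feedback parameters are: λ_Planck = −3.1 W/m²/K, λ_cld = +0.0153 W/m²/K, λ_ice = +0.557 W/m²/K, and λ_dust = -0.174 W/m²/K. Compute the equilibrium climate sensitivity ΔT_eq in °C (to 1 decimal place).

Net feedback parameter λ = (−3.1) + (+0.0153) + (+0.557) + (-0.174) = -2.7017 W/m²/K.
ΔT = −F/λ = −26/(-2.7017) = 9.6 °C.

9.6 °C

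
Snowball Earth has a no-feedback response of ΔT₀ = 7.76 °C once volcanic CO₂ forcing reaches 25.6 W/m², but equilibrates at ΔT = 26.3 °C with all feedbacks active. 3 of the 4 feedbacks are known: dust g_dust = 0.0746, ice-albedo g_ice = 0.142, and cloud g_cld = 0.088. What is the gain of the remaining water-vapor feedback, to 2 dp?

Amplification A = ΔT/ΔT₀ = 26.3/7.76 = 3.389.
Total gain g = 1 − 1/A = 1 − 1/3.389 = 0.7049.
Known gains sum to 0.0746 + 0.142 + 0.088 = 0.3046.
g_wv = 0.7049 − 0.3046 = 0.40.

0.40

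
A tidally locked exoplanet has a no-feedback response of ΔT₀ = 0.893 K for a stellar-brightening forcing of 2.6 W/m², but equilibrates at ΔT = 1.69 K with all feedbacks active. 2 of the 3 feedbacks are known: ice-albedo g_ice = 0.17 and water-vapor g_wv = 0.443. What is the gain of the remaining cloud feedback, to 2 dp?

Amplification A = ΔT/ΔT₀ = 1.69/0.893 = 1.892.
Total gain g = 1 − 1/A = 1 − 1/1.892 = 0.4715.
Known gains sum to 0.17 + 0.443 = 0.613.
g_cld = 0.4715 − 0.613 = -0.14.

-0.14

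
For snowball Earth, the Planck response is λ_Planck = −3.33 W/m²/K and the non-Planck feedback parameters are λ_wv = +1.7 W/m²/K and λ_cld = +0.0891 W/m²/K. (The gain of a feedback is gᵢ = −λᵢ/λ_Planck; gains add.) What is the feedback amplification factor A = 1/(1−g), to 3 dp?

2.161

Convert to gains: g_wv = 1.7/3.33 = 0.5105; g_cld = 0.0891/3.33 = 0.02676.
Total gain g = 0.53726.
A = 1/(1 − 0.53726) = 2.161.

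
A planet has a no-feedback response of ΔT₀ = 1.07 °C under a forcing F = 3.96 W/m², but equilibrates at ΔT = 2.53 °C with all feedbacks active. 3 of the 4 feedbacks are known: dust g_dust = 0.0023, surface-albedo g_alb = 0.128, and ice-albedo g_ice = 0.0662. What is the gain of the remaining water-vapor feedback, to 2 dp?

Amplification A = ΔT/ΔT₀ = 2.53/1.07 = 2.364.
Total gain g = 1 − 1/A = 1 − 1/2.364 = 0.577.
Known gains sum to 0.0023 + 0.128 + 0.0662 = 0.1965.
g_wv = 0.577 − 0.1965 = 0.38.

0.38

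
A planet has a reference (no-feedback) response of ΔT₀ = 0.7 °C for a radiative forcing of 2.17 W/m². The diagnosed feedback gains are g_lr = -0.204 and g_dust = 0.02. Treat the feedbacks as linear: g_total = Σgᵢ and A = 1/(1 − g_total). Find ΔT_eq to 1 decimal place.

0.6 °C

Total gain g = -0.204 + 0.02 = -0.184.
Amplification A = 1/(1 + 0.184) = 0.8446.
ΔT = 0.7 × 0.8446 = 0.6 °C.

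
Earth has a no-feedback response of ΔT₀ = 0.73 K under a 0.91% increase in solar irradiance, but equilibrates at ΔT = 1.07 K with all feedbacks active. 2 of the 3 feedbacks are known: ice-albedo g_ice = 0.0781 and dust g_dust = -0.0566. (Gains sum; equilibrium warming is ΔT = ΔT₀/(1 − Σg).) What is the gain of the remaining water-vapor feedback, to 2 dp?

0.30

Amplification A = ΔT/ΔT₀ = 1.07/0.73 = 1.466.
Total gain g = 1 − 1/A = 1 − 1/1.466 = 0.3179.
Known gains sum to 0.0781 − 0.0566 = 0.0215.
g_wv = 0.3179 − 0.0215 = 0.30.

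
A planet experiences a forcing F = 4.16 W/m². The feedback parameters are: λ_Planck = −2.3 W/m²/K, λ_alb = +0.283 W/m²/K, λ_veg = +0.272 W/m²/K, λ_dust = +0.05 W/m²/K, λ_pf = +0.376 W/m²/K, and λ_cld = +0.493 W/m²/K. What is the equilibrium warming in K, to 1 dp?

Net feedback parameter λ = (−2.3) + (+0.283) + (+0.272) + (+0.05) + (+0.376) + (+0.493) = -0.826 W/m²/K.
ΔT = −F/λ = −4.16/(-0.826) = 5.0 K.

5.0 K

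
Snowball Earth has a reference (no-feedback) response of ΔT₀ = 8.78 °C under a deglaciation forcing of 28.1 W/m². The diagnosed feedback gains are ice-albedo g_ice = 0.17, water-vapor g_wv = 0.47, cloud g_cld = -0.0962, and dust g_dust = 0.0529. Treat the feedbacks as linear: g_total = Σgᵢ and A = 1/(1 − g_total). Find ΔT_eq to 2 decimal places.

21.77 °C

Total gain g = 0.17 + 0.47 − 0.0962 + 0.0529 = 0.5967.
Amplification A = 1/(1 − 0.5967) = 2.48.
ΔT = 8.78 × 2.48 = 21.77 °C.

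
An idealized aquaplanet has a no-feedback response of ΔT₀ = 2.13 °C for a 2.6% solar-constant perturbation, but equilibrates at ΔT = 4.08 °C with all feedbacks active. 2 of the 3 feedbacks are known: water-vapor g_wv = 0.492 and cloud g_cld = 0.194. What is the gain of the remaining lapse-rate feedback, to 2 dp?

-0.21

Amplification A = ΔT/ΔT₀ = 4.08/2.13 = 1.915.
Total gain g = 1 − 1/A = 1 − 1/1.915 = 0.4778.
Known gains sum to 0.492 + 0.194 = 0.686.
g_lr = 0.4778 − 0.686 = -0.21.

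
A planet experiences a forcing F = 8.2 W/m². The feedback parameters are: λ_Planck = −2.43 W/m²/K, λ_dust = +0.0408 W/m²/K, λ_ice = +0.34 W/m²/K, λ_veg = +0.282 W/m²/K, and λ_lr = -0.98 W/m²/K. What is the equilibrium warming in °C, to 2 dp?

2.98 °C

Net feedback parameter λ = (−2.43) + (+0.0408) + (+0.34) + (+0.282) + (-0.98) = -2.7472 W/m²/K.
ΔT = −F/λ = −8.2/(-2.7472) = 2.98 °C.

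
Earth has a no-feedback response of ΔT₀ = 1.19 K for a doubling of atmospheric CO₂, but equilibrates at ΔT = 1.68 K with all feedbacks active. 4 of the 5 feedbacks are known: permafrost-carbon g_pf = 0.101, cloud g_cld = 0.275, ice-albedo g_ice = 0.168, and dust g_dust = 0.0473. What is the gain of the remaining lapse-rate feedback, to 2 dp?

Amplification A = ΔT/ΔT₀ = 1.68/1.19 = 1.412.
Total gain g = 1 − 1/A = 1 − 1/1.412 = 0.2918.
Known gains sum to 0.101 + 0.275 + 0.168 + 0.0473 = 0.5913.
g_lr = 0.2918 − 0.5913 = -0.30.

-0.30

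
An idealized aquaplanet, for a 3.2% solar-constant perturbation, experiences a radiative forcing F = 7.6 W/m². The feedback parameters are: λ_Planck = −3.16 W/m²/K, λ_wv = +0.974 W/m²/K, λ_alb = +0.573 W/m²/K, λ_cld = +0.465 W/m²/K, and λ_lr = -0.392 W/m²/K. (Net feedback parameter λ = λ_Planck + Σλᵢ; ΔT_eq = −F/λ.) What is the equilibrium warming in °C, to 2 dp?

4.94 °C

Net feedback parameter λ = (−3.16) + (+0.974) + (+0.573) + (+0.465) + (-0.392) = -1.54 W/m²/K.
ΔT = −F/λ = −7.6/(-1.54) = 4.94 °C.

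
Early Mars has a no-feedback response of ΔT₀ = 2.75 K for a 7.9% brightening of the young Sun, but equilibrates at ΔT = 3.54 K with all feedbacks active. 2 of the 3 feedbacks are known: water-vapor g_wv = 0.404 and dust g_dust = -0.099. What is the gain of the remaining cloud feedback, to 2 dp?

-0.08

Amplification A = ΔT/ΔT₀ = 3.54/2.75 = 1.287.
Total gain g = 1 − 1/A = 1 − 1/1.287 = 0.223.
Known gains sum to 0.404 − 0.099 = 0.305.
g_cld = 0.223 − 0.305 = -0.08.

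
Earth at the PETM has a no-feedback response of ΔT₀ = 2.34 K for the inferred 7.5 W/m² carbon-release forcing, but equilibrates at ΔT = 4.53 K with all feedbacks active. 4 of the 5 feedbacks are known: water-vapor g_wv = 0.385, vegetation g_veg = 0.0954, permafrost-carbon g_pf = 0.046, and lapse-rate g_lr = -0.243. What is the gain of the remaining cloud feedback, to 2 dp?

0.20

Amplification A = ΔT/ΔT₀ = 4.53/2.34 = 1.936.
Total gain g = 1 − 1/A = 1 − 1/1.936 = 0.4835.
Known gains sum to 0.385 + 0.0954 + 0.046 − 0.243 = 0.2834.
g_cld = 0.4835 − 0.2834 = 0.20.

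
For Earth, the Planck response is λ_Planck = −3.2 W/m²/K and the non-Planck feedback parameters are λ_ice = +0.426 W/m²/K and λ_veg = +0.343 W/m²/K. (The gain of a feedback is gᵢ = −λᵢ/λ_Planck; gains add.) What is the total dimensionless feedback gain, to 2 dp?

0.24

Convert to gains: g_ice = 0.426/3.2 = 0.1331; g_veg = 0.343/3.2 = 0.1072.
Total gain g = 0.2403.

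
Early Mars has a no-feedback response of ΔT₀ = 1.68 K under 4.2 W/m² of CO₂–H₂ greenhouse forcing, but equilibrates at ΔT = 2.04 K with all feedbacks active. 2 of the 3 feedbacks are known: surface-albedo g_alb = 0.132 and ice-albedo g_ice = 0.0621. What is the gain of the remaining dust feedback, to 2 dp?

-0.02

Amplification A = ΔT/ΔT₀ = 2.04/1.68 = 1.214.
Total gain g = 1 − 1/A = 1 − 1/1.214 = 0.1763.
Known gains sum to 0.132 + 0.0621 = 0.1941.
g_dust = 0.1763 − 0.1941 = -0.02.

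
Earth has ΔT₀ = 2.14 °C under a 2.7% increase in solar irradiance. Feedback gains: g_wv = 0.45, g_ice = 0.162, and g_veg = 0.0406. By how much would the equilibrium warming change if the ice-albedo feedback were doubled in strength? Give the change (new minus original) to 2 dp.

5.38 °C

Original: g = 0.6526, ΔT = 2.14/(1−0.6526) = 6.1600 °C.
With doubled ice-albedo: g' = 0.8146, ΔT' = 2.14/(1−0.8146) = 11.5426 °C.
Change = 11.5426 − 6.1600 = 5.38 °C.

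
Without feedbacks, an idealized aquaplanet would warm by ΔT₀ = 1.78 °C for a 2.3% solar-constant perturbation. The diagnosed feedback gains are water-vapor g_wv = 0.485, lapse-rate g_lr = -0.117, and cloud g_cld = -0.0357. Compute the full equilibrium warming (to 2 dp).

2.67 °C

Total gain g = 0.485 − 0.117 − 0.0357 = 0.3323.
Amplification A = 1/(1 − 0.3323) = 1.498.
ΔT = 1.78 × 1.498 = 2.67 °C.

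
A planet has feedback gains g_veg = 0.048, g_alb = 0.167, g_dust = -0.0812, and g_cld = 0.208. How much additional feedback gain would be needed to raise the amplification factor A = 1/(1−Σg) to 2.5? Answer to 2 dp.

0.26

Current total gain = 0.3418.
Target gain for A = 2.5: g* = 1 − 1/2.5 = 0.6.
Additional gain needed = 0.6 − 0.3418 = 0.26.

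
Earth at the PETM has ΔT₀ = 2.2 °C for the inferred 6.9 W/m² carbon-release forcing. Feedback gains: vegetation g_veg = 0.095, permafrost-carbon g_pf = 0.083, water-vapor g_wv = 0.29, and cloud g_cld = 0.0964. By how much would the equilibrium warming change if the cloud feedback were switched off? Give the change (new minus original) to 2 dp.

-0.92 °C

Original: g = 0.5644, ΔT = 2.2/(1−0.5644) = 5.0505 °C.
Without cloud: g' = 0.468, ΔT' = 2.2/(1−0.468) = 4.1353 °C.
Change = 4.1353 − 5.0505 = -0.92 °C.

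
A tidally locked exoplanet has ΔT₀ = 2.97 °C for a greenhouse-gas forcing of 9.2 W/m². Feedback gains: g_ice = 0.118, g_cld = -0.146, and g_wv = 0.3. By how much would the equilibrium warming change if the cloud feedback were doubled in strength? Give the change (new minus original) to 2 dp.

-0.68 °C

Original: g = 0.272, ΔT = 2.97/(1−0.272) = 4.0797 °C.
With doubled cloud: g' = 0.126, ΔT' = 2.97/(1−0.126) = 3.3982 °C.
Change = 3.3982 − 4.0797 = -0.68 °C.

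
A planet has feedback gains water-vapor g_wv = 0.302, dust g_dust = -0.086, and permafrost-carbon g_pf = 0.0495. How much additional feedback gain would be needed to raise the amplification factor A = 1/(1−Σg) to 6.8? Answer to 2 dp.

Current total gain = 0.2655.
Target gain for A = 6.8: g* = 1 − 1/6.8 = 0.8529.
Additional gain needed = 0.8529 − 0.2655 = 0.59.

0.59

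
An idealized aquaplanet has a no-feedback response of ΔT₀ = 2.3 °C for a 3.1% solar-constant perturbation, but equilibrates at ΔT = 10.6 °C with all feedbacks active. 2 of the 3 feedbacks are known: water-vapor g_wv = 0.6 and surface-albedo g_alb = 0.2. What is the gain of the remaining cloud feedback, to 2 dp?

Amplification A = ΔT/ΔT₀ = 10.6/2.3 = 4.609.
Total gain g = 1 − 1/A = 1 − 1/4.609 = 0.783.
Known gains sum to 0.6 + 0.2 = 0.8.
g_cld = 0.783 − 0.8 = -0.02.

-0.02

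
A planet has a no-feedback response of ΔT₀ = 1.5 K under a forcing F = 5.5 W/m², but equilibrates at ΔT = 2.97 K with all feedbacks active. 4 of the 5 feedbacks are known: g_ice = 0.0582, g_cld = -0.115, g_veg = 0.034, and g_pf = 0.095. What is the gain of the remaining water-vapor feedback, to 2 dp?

Amplification A = ΔT/ΔT₀ = 2.97/1.5 = 1.98.
Total gain g = 1 − 1/A = 1 − 1/1.98 = 0.4949.
Known gains sum to 0.0582 − 0.115 + 0.034 + 0.095 = 0.0722.
g_wv = 0.4949 − 0.0722 = 0.42.

0.42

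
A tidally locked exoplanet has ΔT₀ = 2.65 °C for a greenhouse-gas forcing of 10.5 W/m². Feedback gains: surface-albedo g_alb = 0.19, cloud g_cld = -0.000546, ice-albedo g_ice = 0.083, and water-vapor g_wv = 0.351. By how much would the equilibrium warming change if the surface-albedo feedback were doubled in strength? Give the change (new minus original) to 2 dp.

7.17 °C

Original: g = 0.623454, ΔT = 2.65/(1−0.623454) = 7.0377 °C.
With doubled surface-albedo: g' = 0.813454, ΔT' = 2.65/(1−0.813454) = 14.2056 °C.
Change = 14.2056 − 7.0377 = 7.17 °C.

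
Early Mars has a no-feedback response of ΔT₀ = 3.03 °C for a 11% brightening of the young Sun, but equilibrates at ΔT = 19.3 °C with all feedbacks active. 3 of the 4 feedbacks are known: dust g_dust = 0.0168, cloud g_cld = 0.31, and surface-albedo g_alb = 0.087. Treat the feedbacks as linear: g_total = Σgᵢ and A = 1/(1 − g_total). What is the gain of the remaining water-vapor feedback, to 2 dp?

0.43

Amplification A = ΔT/ΔT₀ = 19.3/3.03 = 6.37.
Total gain g = 1 − 1/A = 1 − 1/6.37 = 0.843.
Known gains sum to 0.0168 + 0.31 + 0.087 = 0.4138.
g_wv = 0.843 − 0.4138 = 0.43.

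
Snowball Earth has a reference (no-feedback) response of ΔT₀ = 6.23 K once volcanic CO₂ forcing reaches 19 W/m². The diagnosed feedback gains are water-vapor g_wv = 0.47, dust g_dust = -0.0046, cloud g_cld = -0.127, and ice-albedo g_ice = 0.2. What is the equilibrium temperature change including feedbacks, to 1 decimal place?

Total gain g = 0.47 − 0.0046 − 0.127 + 0.2 = 0.5384.
Amplification A = 1/(1 − 0.5384) = 2.166.
ΔT = 6.23 × 2.166 = 13.5 K.

13.5 K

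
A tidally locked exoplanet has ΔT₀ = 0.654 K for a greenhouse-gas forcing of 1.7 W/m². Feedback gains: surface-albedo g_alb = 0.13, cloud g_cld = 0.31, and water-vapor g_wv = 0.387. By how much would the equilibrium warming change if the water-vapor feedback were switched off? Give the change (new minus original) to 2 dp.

Original: g = 0.827, ΔT = 0.654/(1−0.827) = 3.7803 K.
Without water-vapor: g' = 0.44, ΔT' = 0.654/(1−0.44) = 1.1679 K.
Change = 1.1679 − 3.7803 = -2.61 K.

-2.61 K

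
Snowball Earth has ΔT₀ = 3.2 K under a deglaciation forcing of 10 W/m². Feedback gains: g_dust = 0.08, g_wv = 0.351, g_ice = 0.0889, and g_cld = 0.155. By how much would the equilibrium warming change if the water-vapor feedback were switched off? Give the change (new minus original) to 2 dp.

-5.11 K

Original: g = 0.6749, ΔT = 3.2/(1−0.6749) = 9.8431 K.
Without water-vapor: g' = 0.3239, ΔT' = 3.2/(1−0.3239) = 4.7330 K.
Change = 4.7330 − 9.8431 = -5.11 K.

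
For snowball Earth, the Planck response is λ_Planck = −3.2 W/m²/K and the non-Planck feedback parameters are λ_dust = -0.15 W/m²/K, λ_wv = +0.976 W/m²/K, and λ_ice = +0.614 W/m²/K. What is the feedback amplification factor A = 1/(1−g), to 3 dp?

Convert to gains: g_dust = -0.15/3.2 = -0.04687; g_wv = 0.976/3.2 = 0.305; g_ice = 0.614/3.2 = 0.1919.
Total gain g = 0.45003.
A = 1/(1 − 0.45003) = 1.818.

1.818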